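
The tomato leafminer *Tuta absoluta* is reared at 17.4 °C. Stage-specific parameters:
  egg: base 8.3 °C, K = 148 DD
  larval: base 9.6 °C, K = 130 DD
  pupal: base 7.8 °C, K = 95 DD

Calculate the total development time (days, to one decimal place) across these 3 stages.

42.8 days

egg: 148 / (17.4 − 8.3) = 148 / 9.1 = 16.264 d.
larval: 130 / (17.4 − 9.6) = 130 / 7.8 = 16.667 d.
pupal: 95 / (17.4 − 7.8) = 95 / 9.6 = 9.896 d.
Sum = 42.826 ≈ 42.8 days.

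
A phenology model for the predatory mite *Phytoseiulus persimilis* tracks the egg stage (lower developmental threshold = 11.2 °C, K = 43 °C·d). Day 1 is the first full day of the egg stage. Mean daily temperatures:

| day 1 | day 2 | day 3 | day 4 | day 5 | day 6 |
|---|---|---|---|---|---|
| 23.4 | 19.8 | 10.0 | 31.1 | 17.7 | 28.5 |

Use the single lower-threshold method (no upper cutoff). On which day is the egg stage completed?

day 5

Daily DD above 11.2 °C: 12.2, 8.6, 0.0, 19.9, 6.5, 17.3.
Cumulative: 12.2, 20.8, 20.8, 40.7, 47.2, 64.5.
The total first reaches 43 DD on day 5.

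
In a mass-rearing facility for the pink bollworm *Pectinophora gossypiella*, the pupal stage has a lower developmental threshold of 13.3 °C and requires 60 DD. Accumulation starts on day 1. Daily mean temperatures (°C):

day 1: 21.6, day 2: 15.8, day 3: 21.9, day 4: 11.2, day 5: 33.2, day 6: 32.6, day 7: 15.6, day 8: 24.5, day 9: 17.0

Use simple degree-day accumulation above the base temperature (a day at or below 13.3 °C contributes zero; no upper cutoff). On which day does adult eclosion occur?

Daily DD above 13.3 °C: 8.3, 2.5, 8.6, 0.0, 19.9, 19.3, 2.3, 11.2, 3.7.
Cumulative: 8.3, 10.8, 19.4, 19.4, 39.3, 58.6, 60.9, 72.1, 75.8.
The total first reaches 60 DD on day 7.

day 7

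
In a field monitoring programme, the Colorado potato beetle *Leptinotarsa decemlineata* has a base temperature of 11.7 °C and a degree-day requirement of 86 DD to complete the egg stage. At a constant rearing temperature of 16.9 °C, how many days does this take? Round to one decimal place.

Daily accumulation = 16.9 − 11.7 = 5.2 DD/day.
Duration = 86 / 5.2 = 16.538 ≈ 16.5 days.

16.5 days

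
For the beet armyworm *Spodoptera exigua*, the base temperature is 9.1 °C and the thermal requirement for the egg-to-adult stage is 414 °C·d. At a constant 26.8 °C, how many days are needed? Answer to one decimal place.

23.4 days

Daily accumulation = 26.8 − 9.1 = 17.7 DD/day.
Duration = 414 / 17.7 = 23.390 ≈ 23.4 days.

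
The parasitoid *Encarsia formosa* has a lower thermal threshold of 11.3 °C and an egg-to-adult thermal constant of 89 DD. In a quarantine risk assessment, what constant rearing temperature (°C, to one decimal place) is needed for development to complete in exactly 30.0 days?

14.3 °C

Required daily accumulation = 89 / 30.0 = 2.967 DD/day.
T = T_base + 2.967 = 11.3 + 2.967 = 14.267 ≈ 14.3 °C.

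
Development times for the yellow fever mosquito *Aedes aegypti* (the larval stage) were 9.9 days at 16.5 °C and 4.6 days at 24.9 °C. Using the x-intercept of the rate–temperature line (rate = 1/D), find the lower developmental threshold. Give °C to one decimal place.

9.2 °C

Equal thermal constants: D₁(T₁ − T_b) = D₂(T₂ − T_b).
9.9·(16.5 − T_b) = 4.6·(24.9 − T_b)
T_b = (9.9·16.5 − 4.6·24.9) / (9.9 − 4.6) = 48.81 / 5.3 = 9.209 °C ≈ 9.2 °C.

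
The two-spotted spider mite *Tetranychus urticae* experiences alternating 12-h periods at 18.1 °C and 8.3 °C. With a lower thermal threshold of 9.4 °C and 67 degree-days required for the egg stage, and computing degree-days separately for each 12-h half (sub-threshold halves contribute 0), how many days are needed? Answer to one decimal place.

Day half: max(0, 18.1 − 9.4) × 0.5 = 8.7 × 0.5 = 4.35 DD.
Night half: max(0, 8.3 − 9.4) × 0.5 = 0.0 × 0.5 = 0.00 DD.
Per 24 h: 4.35 DD/day.
Duration = 67 / 4.35 = 15.402 ≈ 15.4 days.

15.4 days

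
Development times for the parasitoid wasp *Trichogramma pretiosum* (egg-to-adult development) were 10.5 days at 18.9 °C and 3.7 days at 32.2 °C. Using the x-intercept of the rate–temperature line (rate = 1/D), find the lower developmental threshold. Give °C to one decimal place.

11.7 °C

Under the model K = D·(T − T_b), so D₁·(T₁ − T_b) = D₂·(T₂ − T_b).
10.5·(18.9 − T_b) = 3.7·(32.2 − T_b)
T_b = (10.5·18.9 − 3.7·32.2) / (10.5 − 3.7) = 79.31 / 6.8 = 11.663 °C ≈ 11.7 °C.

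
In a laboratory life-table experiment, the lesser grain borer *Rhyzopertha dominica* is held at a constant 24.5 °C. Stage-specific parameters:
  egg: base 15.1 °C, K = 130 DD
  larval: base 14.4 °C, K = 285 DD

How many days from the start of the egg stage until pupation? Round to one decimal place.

42.0 days

egg: 130 / (24.5 − 15.1) = 130 / 9.4 = 13.830 d.
larval: 285 / (24.5 − 14.4) = 285 / 10.1 = 28.218 d.
Sum = 42.048 ≈ 42.0 days.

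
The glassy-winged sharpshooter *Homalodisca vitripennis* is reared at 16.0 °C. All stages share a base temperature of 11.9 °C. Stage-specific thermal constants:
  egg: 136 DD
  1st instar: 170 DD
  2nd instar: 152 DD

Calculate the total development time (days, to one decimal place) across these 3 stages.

111.7 days

Daily accumulation at 16.0 °C = 16.0 − 11.9 = 4.1 DD/day.
Total K = 136 + 170 + 152 = 458 DD.
Total duration = 458 / 4.1 = 111.707 ≈ 111.7 days.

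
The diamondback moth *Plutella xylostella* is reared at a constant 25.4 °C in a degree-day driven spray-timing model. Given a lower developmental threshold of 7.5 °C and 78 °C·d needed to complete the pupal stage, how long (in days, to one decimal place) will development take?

Daily accumulation = 25.4 − 7.5 = 17.9 DD/day.
Duration = 78 / 17.9 = 4.358 ≈ 4.4 days.

4.4 days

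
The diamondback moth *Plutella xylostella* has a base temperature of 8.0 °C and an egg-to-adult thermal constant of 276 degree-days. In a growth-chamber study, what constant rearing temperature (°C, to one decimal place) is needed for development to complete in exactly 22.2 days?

Required daily accumulation = 276 / 22.2 = 12.432 DD/day.
T = T_base + 12.432 = 8.0 + 12.432 = 20.432 ≈ 20.4 °C.

20.4 °C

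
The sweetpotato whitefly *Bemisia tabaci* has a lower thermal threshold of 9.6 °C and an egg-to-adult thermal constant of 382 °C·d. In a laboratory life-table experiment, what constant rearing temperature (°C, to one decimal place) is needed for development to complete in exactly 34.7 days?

Required daily accumulation = 382 / 34.7 = 11.009 DD/day.
T = T_base + 11.009 = 9.6 + 11.009 = 20.609 ≈ 20.6 °C.

20.6 °C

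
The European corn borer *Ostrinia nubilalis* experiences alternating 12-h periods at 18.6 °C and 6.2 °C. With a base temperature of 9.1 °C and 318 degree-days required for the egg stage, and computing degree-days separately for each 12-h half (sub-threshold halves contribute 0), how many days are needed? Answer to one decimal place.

66.9 days

Day half: max(0, 18.6 − 9.1) × 0.5 = 9.5 × 0.5 = 4.75 DD.
Night half: max(0, 6.2 − 9.1) × 0.5 = 0.0 × 0.5 = 0.00 DD.
Per 24 h: 4.75 DD/day.
Duration = 318 / 4.75 = 66.947 ≈ 66.9 days.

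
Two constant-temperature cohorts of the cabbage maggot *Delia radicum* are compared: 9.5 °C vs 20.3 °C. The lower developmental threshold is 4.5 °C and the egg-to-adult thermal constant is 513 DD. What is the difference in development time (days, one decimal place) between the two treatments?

70.1 days

At 9.5 °C: 513 / (9.5 − 4.5) = 513 / 5.0 = 102.600 d.
At 20.3 °C: 513 / (20.3 − 4.5) = 513 / 15.8 = 32.468 d.
Difference = |102.600 − 32.468| = 70.132 ≈ 70.1 days.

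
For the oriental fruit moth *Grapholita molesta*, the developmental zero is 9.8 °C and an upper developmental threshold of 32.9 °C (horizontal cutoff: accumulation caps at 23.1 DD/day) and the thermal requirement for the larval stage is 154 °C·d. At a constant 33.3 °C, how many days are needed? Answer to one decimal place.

Temperature 33.3 °C exceeds the upper threshold, so daily accumulation caps at 32.9 − 9.8 = 23.1 DD/day.
Duration = 154 / 23.1 = 6.667 ≈ 6.7 days.

6.7 days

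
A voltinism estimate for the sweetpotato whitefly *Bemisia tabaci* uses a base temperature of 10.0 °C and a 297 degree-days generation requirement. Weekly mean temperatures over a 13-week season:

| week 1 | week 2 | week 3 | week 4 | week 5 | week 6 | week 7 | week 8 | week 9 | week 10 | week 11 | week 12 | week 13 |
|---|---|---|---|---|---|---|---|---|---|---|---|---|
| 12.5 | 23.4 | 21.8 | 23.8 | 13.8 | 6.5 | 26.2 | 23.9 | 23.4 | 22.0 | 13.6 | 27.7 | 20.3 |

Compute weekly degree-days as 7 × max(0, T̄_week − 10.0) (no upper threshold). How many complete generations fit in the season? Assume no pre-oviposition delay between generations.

Weekly DD (7 × max(0, T̄ − 10.0)): 17.5, 93.8, 82.6, 96.6, 26.6, 0.0, 113.4, 97.3, 93.8, 84.0, 25.2, 123.9, 72.1.
Season total = 926.8 DD.
Complete generations = ⌊926.8 / 297⌋ = 3.

3 generations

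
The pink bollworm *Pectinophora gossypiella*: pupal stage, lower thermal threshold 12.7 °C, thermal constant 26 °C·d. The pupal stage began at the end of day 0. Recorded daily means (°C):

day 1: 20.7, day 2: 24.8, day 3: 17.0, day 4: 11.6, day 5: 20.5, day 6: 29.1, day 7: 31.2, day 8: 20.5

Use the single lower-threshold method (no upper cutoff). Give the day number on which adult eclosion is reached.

day 5

Daily DD above 12.7 °C: 8.0, 12.1, 4.3, 0.0, 7.8, 16.4, 18.5, 7.8.
Cumulative: 8.0, 20.1, 24.4, 24.4, 32.2, 48.6, 67.1, 74.9.
The total first reaches 26 DD on day 5.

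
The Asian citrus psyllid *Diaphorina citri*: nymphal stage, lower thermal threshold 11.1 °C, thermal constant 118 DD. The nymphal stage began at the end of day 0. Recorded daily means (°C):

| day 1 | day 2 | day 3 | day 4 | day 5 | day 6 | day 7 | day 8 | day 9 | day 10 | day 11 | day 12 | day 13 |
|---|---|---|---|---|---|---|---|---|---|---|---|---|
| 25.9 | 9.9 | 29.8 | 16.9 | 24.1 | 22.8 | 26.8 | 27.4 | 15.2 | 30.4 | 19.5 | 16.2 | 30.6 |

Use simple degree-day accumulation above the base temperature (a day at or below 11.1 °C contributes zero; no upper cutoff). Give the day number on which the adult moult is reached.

day 10

Daily DD above 11.1 °C: 14.8, 0.0, 18.7, 5.8, 13.0, 11.7, 15.7, 16.3, 4.1, 19.3, 8.4, 5.1, 19.5.
Cumulative: 14.8, 14.8, 33.5, 39.3, 52.3, 64.0, 79.7, 96.0, 100.1, 119.4, 127.8, 132.9, 152.4.
The total first reaches 118 DD on day 10.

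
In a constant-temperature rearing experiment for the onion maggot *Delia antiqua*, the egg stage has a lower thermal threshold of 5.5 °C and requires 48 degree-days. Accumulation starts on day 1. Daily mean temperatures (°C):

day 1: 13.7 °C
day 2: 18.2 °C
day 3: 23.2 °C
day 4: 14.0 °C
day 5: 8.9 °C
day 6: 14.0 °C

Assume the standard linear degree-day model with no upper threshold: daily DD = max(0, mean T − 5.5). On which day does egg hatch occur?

Daily DD above 5.5 °C: 8.2, 12.7, 17.7, 8.5, 3.4, 8.5.
Cumulative: 8.2, 20.9, 38.6, 47.1, 50.5, 59.0.
The total first reaches 48 DD on day 5.

day 5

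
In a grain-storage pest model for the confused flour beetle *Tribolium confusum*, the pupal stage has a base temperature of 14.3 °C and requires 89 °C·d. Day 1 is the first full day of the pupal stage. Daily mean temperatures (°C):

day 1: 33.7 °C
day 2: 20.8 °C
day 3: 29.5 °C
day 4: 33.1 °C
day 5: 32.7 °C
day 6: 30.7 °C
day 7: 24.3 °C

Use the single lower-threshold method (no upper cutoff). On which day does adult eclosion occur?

day 6

Daily DD above 14.3 °C: 19.4, 6.5, 15.2, 18.8, 18.4, 16.4, 10.0.
Cumulative: 19.4, 25.9, 41.1, 59.9, 78.3, 94.7, 104.7.
The total first reaches 89 DD on day 6.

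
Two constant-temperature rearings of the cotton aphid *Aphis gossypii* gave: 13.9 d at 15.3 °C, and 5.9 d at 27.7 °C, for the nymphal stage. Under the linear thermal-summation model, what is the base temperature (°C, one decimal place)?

6.2 °C

Under the model K = D·(T − T_b), so D₁·(T₁ − T_b) = D₂·(T₂ − T_b).
13.9·(15.3 − T_b) = 5.9·(27.7 − T_b)
T_b = (13.9·15.3 − 5.9·27.7) / (13.9 − 5.9) = 49.24 / 8.0 = 6.155 °C ≈ 6.2 °C.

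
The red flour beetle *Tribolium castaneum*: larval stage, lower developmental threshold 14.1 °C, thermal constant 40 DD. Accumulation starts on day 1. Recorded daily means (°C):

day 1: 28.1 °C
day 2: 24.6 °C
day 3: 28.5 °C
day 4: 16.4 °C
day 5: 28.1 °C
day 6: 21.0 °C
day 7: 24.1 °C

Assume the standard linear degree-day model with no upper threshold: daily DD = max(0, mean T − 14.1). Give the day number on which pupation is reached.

Daily DD above 14.1 °C: 14.0, 10.5, 14.4, 2.3, 14.0, 6.9, 10.0.
Cumulative: 14.0, 24.5, 38.9, 41.2, 55.2, 62.1, 72.1.
The total first reaches 40 DD on day 4.

day 4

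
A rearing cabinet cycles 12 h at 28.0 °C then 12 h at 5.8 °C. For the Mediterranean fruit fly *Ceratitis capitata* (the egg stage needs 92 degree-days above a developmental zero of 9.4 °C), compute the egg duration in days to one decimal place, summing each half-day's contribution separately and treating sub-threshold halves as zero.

9.9 days

Day half: max(0, 28.0 − 9.4) × 0.5 = 18.6 × 0.5 = 9.30 DD.
Night half: max(0, 5.8 − 9.4) × 0.5 = 0.0 × 0.5 = 0.00 DD.
Per 24 h: 9.30 DD/day.
Duration = 92 / 9.30 = 9.892 ≈ 9.9 days.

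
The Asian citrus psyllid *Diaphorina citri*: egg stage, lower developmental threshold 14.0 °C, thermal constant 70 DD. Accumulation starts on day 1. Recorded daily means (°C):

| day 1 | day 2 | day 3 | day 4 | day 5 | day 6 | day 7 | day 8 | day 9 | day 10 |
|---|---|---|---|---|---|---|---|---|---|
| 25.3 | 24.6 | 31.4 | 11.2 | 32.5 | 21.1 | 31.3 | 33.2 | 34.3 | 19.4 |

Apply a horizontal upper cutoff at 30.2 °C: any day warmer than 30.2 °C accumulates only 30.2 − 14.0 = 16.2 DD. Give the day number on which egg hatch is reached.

day 7

Daily DD above 14.0 °C (capped at 16.2): 11.3, 10.6, 16.2, 0.0, 16.2, 7.1, 16.2, 16.2, 16.2, 5.4.
Cumulative: 11.3, 21.9, 38.1, 38.1, 54.3, 61.4, 77.6, 93.8, 110.0, 115.4.
The total first reaches 70 DD on day 7.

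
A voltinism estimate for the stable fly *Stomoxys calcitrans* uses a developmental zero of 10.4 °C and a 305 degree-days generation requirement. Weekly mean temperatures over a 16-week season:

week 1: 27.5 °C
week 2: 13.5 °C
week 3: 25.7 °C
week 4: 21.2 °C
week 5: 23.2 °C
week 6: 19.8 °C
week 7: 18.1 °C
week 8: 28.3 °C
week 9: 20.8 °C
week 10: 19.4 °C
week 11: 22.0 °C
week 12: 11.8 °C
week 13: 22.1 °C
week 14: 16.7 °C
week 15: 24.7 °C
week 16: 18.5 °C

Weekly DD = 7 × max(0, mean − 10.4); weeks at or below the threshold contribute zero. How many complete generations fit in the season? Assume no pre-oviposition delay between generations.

3 generations

Weekly DD (7 × max(0, T̄ − 10.4)): 119.7, 21.7, 107.1, 75.6, 89.6, 65.8, 53.9, 125.3, 72.8, 63.0, 81.2, 9.8, 81.9, 44.1, 100.1, 56.7.
Season total = 1168.3 DD.
Complete generations = ⌊1168.3 / 305⌋ = 3.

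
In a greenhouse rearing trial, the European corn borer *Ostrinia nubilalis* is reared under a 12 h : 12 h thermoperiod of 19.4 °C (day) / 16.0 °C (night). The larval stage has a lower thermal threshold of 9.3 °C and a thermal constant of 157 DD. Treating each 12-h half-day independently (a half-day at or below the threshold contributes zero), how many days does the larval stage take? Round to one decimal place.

18.7 days

Day half: max(0, 19.4 − 9.3) × 0.5 = 10.1 × 0.5 = 5.05 DD.
Night half: max(0, 16.0 − 9.3) × 0.5 = 6.7 × 0.5 = 3.35 DD.
Per 24 h: 8.40 DD/day.
Duration = 157 / 8.40 = 18.690 ≈ 18.7 days.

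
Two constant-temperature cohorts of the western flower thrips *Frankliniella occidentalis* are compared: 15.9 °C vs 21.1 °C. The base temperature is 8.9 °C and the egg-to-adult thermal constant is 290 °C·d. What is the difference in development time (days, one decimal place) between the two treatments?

At 15.9 °C: 290 / (15.9 − 8.9) = 290 / 7.0 = 41.429 d.
At 21.1 °C: 290 / (21.1 − 8.9) = 290 / 12.2 = 23.770 d.
Difference = |41.429 − 23.770| = 17.658 ≈ 17.7 days.

17.7 days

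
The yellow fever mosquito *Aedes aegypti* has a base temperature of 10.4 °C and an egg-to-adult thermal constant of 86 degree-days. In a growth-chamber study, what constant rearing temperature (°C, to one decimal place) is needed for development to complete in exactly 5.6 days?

Required daily accumulation = 86 / 5.6 = 15.357 DD/day.
T = T_base + 15.357 = 10.4 + 15.357 = 25.757 ≈ 25.8 °C.

25.8 °C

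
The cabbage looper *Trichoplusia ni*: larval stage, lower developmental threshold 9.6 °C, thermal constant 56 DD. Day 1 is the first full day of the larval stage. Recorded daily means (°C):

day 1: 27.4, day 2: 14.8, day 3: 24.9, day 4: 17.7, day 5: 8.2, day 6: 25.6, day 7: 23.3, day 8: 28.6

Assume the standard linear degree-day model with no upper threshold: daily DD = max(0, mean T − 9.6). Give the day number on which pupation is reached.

Daily DD above 9.6 °C: 17.8, 5.2, 15.3, 8.1, 0.0, 16.0, 13.7, 19.0.
Cumulative: 17.8, 23.0, 38.3, 46.4, 46.4, 62.4, 76.1, 95.1.
The total first reaches 56 DD on day 6.

day 6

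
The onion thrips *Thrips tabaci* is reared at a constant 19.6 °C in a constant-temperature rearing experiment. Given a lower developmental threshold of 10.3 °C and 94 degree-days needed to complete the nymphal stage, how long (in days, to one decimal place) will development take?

10.1 days

Daily accumulation = 19.6 − 10.3 = 9.3 DD/day.
Duration = 94 / 9.3 = 10.108 ≈ 10.1 days.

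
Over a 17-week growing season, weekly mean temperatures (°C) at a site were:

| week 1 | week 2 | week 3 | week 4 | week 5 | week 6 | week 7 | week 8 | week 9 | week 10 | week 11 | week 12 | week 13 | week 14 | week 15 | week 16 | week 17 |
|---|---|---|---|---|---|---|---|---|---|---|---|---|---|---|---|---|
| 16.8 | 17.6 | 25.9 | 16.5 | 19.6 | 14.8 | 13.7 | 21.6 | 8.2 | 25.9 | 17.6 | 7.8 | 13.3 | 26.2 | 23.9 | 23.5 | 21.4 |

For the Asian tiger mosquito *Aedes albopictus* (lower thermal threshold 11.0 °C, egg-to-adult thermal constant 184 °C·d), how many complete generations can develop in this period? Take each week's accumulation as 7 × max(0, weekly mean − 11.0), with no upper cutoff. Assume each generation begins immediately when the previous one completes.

Weekly DD (7 × max(0, T̄ − 11.0)): 40.6, 46.2, 104.3, 38.5, 60.2, 26.6, 18.9, 74.2, 0.0, 104.3, 46.2, 0.0, 16.1, 106.4, 90.3, 87.5, 72.8.
Season total = 933.1 DD.
Complete generations = ⌊933.1 / 184⌋ = 5.

5 generations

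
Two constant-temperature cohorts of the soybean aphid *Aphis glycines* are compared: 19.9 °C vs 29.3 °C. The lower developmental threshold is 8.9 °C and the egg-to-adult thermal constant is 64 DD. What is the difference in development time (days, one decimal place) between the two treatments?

At 19.9 °C: 64 / (19.9 − 8.9) = 64 / 11.0 = 5.818 d.
At 29.3 °C: 64 / (29.3 − 8.9) = 64 / 20.4 = 3.137 d.
Difference = |5.818 − 3.137| = 2.681 ≈ 2.7 days.

2.7 days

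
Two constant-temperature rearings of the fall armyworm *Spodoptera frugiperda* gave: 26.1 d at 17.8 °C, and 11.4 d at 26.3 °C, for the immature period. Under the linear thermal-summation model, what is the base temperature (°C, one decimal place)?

Under the model K = D·(T − T_b), so D₁·(T₁ − T_b) = D₂·(T₂ − T_b).
26.1·(17.8 − T_b) = 11.4·(26.3 − T_b)
T_b = (26.1·17.8 − 11.4·26.3) / (26.1 − 11.4) = 164.76 / 14.7 = 11.208 °C ≈ 11.2 °C.

11.2 °C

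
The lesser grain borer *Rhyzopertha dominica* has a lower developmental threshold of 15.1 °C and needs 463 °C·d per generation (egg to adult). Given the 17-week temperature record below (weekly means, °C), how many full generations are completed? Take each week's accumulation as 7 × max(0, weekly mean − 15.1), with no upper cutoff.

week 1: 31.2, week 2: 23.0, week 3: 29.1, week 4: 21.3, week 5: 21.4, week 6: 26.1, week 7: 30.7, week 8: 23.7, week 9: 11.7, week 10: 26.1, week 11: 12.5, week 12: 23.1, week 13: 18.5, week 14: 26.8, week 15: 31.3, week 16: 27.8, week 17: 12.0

Weekly DD (7 × max(0, T̄ − 15.1)): 112.7, 55.3, 98.0, 43.4, 44.1, 77.0, 109.2, 60.2, 0.0, 77.0, 0.0, 56.0, 23.8, 81.9, 113.4, 88.9, 0.0.
Season total = 1040.9 DD.
Complete generations = ⌊1040.9 / 463⌋ = 2.

2 generations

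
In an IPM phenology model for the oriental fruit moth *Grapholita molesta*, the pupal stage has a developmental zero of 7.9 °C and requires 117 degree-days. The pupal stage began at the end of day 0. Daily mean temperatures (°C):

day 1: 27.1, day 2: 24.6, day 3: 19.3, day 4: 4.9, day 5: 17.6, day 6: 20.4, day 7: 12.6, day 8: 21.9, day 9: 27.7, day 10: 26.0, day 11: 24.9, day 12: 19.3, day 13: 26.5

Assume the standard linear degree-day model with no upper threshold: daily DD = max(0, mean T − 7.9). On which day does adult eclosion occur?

Daily DD above 7.9 °C: 19.2, 16.7, 11.4, 0.0, 9.7, 12.5, 4.7, 14.0, 19.8, 18.1, 17.0, 11.4, 18.6.
Cumulative: 19.2, 35.9, 47.3, 47.3, 57.0, 69.5, 74.2, 88.2, 108.0, 126.1, 143.1, 154.5, 173.1.
The total first reaches 117 DD on day 10.

day 10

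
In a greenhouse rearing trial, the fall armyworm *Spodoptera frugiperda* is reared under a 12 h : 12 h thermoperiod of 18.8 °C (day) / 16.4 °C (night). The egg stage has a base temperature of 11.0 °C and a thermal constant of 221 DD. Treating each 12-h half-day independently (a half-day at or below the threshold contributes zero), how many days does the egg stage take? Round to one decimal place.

33.5 days

Day half: max(0, 18.8 − 11.0) × 0.5 = 7.8 × 0.5 = 3.90 DD.
Night half: max(0, 16.4 − 11.0) × 0.5 = 5.4 × 0.5 = 2.70 DD.
Per 24 h: 6.60 DD/day.
Duration = 221 / 6.60 = 33.485 ≈ 33.5 days.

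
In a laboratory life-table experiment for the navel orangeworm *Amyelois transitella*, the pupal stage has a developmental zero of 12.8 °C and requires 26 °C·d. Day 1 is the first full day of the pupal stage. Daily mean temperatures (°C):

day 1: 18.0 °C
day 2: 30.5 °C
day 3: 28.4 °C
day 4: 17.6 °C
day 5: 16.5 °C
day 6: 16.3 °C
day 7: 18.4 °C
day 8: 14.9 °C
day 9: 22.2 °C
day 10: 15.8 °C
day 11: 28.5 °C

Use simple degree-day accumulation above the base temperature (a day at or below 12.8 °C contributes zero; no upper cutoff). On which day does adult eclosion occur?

Daily DD above 12.8 °C: 5.2, 17.7, 15.6, 4.8, 3.7, 3.5, 5.6, 2.1, 9.4, 3.0, 15.7.
Cumulative: 5.2, 22.9, 38.5, 43.3, 47.0, 50.5, 56.1, 58.2, 67.6, 70.6, 86.3.
The total first reaches 26 DD on day 3.

day 3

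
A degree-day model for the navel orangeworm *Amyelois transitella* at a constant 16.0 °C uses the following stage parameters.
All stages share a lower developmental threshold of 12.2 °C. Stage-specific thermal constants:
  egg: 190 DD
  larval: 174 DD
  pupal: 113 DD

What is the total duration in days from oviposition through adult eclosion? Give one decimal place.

125.5 days

Daily accumulation at 16.0 °C = 16.0 − 12.2 = 3.8 DD/day.
Total K = 190 + 174 + 113 = 477 DD.
Total duration = 477 / 3.8 = 125.526 ≈ 125.5 days.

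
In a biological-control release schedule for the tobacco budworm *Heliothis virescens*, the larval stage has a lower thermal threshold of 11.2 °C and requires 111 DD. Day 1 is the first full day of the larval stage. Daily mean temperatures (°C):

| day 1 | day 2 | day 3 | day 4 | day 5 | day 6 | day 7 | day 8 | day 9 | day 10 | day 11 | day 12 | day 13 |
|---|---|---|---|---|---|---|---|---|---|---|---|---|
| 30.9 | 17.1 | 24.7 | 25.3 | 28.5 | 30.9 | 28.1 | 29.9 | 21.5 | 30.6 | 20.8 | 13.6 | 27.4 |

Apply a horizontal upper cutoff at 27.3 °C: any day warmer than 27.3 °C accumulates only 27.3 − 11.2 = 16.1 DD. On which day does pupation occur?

day 8

Daily DD above 11.2 °C (capped at 16.1): 16.1, 5.9, 13.5, 14.1, 16.1, 16.1, 16.1, 16.1, 10.3, 16.1, 9.6, 2.4, 16.1.
Cumulative: 16.1, 22.0, 35.5, 49.6, 65.7, 81.8, 97.9, 114.0, 124.3, 140.4, 150.0, 152.4, 168.5.
The total first reaches 111 DD on day 8.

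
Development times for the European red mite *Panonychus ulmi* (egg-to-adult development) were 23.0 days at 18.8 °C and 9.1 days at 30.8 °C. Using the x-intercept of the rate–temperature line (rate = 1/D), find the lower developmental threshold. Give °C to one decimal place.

10.9 °C

Equal thermal constants: D₁(T₁ − T_b) = D₂(T₂ − T_b).
23.0·(18.8 − T_b) = 9.1·(30.8 − T_b)
T_b = (23.0·18.8 − 9.1·30.8) / (23.0 − 9.1) = 152.12 / 13.9 = 10.944 °C ≈ 10.9 °C.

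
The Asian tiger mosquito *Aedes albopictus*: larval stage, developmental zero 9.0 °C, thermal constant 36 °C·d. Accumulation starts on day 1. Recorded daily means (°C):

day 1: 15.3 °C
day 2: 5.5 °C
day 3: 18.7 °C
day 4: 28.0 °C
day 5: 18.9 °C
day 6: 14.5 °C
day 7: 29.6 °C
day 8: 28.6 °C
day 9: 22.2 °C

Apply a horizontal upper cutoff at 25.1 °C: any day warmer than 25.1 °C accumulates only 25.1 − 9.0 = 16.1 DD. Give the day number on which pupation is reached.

day 5

Daily DD above 9.0 °C (capped at 16.1): 6.3, 0.0, 9.7, 16.1, 9.9, 5.5, 16.1, 16.1, 13.2.
Cumulative: 6.3, 6.3, 16.0, 32.1, 42.0, 47.5, 63.6, 79.7, 92.9.
The total first reaches 36 DD on day 5.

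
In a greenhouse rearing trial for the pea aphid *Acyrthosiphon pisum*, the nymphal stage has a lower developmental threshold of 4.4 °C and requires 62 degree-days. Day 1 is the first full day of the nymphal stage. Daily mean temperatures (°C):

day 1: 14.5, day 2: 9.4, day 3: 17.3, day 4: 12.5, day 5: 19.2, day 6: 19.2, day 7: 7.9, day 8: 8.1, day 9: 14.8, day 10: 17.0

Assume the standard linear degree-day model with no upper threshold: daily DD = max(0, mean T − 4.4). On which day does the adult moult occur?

Daily DD above 4.4 °C: 10.1, 5.0, 12.9, 8.1, 14.8, 14.8, 3.5, 3.7, 10.4, 12.6.
Cumulative: 10.1, 15.1, 28.0, 36.1, 50.9, 65.7, 69.2, 72.9, 83.3, 95.9.
The total first reaches 62 DD on day 6.

day 6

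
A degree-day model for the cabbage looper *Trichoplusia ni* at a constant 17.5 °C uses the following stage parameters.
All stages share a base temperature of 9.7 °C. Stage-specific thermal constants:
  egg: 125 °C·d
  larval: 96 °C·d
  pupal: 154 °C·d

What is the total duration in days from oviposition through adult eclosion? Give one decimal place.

48.1 days

Daily accumulation at 17.5 °C = 17.5 − 9.7 = 7.8 DD/day.
Total K = 125 + 96 + 154 = 375 DD.
Total duration = 375 / 7.8 = 48.077 ≈ 48.1 days.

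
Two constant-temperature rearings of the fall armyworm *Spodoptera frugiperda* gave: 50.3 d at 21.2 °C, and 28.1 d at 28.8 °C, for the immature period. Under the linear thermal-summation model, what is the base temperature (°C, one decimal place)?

11.6 °C

Linear rate model ⇒ the product D·(T − T_b) is constant across temperatures.
50.3·(21.2 − T_b) = 28.1·(28.8 − T_b)
T_b = (50.3·21.2 − 28.1·28.8) / (50.3 − 28.1) = 257.08 / 22.2 = 11.580 °C ≈ 11.6 °C.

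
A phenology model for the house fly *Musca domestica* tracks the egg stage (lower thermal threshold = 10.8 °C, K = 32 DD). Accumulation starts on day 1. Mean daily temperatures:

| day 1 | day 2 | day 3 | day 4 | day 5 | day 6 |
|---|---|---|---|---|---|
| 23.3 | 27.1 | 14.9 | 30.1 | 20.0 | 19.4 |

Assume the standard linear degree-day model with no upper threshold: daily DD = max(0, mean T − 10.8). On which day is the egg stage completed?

Daily DD above 10.8 °C: 12.5, 16.3, 4.1, 19.3, 9.2, 8.6.
Cumulative: 12.5, 28.8, 32.9, 52.2, 61.4, 70.0.
The total first reaches 32 DD on day 3.

day 3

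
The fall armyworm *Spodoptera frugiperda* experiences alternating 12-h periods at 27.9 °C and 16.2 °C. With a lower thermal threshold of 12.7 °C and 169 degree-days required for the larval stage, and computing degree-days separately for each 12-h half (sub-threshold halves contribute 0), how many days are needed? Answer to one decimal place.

18.1 days

Day half: max(0, 27.9 − 12.7) × 0.5 = 15.2 × 0.5 = 7.60 DD.
Night half: max(0, 16.2 − 12.7) × 0.5 = 3.5 × 0.5 = 1.75 DD.
Per 24 h: 9.35 DD/day.
Duration = 169 / 9.35 = 18.075 ≈ 18.1 days.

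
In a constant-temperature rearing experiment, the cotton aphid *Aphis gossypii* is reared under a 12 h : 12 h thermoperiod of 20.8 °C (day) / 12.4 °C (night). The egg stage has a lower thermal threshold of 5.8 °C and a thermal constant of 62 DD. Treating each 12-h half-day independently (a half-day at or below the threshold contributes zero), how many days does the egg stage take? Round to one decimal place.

5.7 days

Day half: max(0, 20.8 − 5.8) × 0.5 = 15.0 × 0.5 = 7.50 DD.
Night half: max(0, 12.4 − 5.8) × 0.5 = 6.6 × 0.5 = 3.30 DD.
Per 24 h: 10.80 DD/day.
Duration = 62 / 10.80 = 5.741 ≈ 5.7 days.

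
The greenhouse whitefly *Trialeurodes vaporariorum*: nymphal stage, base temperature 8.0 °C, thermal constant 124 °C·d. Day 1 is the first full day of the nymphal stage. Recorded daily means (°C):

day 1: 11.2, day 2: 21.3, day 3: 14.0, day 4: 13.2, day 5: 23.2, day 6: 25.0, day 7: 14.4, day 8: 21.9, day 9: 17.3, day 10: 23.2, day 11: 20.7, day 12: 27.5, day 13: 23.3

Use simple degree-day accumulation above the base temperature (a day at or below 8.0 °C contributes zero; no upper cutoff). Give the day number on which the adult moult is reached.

day 12

Daily DD above 8.0 °C: 3.2, 13.3, 6.0, 5.2, 15.2, 17.0, 6.4, 13.9, 9.3, 15.2, 12.7, 19.5, 15.3.
Cumulative: 3.2, 16.5, 22.5, 27.7, 42.9, 59.9, 66.3, 80.2, 89.5, 104.7, 117.4, 136.9, 152.2.
The total first reaches 124 DD on day 12.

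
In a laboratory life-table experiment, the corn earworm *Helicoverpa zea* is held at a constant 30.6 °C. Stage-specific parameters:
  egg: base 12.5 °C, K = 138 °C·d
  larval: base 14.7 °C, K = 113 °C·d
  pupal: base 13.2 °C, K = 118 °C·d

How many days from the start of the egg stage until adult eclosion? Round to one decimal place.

21.5 days

egg: 138 / (30.6 − 12.5) = 138 / 18.1 = 7.624 d.
larval: 113 / (30.6 − 14.7) = 113 / 15.9 = 7.107 d.
pupal: 118 / (30.6 − 13.2) = 118 / 17.4 = 6.782 d.
Sum = 21.513 ≈ 21.5 days.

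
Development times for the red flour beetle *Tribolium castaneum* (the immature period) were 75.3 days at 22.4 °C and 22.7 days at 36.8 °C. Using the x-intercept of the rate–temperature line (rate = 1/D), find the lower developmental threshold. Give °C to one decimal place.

Equal thermal constants: D₁(T₁ − T_b) = D₂(T₂ − T_b).
75.3·(22.4 − T_b) = 22.7·(36.8 − T_b)
T_b = (75.3·22.4 − 22.7·36.8) / (75.3 − 22.7) = 851.36 / 52.6 = 16.186 °C ≈ 16.2 °C.

16.2 °C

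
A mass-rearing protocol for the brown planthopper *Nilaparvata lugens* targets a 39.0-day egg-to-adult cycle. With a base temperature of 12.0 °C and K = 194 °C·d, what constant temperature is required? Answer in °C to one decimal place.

17.0 °C

Required daily accumulation = 194 / 39.0 = 4.974 DD/day.
T = T_base + 4.974 = 12.0 + 4.974 = 16.974 ≈ 17.0 °C.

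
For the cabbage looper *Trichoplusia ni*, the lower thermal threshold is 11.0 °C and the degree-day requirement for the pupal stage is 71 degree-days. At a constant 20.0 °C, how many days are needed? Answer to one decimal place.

Daily accumulation = 20.0 − 11.0 = 9.0 DD/day.
Duration = 71 / 9.0 = 7.889 ≈ 7.9 days.

7.9 days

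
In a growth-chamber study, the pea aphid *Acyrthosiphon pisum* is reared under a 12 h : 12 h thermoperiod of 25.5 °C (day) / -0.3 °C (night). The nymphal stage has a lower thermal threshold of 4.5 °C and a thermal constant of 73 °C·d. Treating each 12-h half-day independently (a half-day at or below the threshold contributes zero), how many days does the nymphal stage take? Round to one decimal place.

Day half: max(0, 25.5 − 4.5) × 0.5 = 21.0 × 0.5 = 10.50 DD.
Night half: max(0, -0.3 − 4.5) × 0.5 = 0.0 × 0.5 = 0.00 DD.
Per 24 h: 10.50 DD/day.
Duration = 73 / 10.50 = 6.952 ≈ 7.0 days.

7.0 days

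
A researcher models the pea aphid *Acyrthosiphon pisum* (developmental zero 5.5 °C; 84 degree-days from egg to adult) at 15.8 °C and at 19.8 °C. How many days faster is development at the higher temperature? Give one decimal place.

At 15.8 °C: 84 / (15.8 − 5.5) = 84 / 10.3 = 8.155 d.
At 19.8 °C: 84 / (19.8 − 5.5) = 84 / 14.3 = 5.874 d.
Difference = |8.155 − 5.874| = 2.281 ≈ 2.3 days.

2.3 days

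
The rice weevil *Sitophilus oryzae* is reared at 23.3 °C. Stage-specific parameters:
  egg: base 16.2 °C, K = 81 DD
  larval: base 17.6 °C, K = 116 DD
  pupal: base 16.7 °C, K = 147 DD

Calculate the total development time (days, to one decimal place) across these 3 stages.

egg: 81 / (23.3 − 16.2) = 81 / 7.1 = 11.408 d.
larval: 116 / (23.3 − 17.6) = 116 / 5.7 = 20.351 d.
pupal: 147 / (23.3 − 16.7) = 147 / 6.6 = 22.273 d.
Sum = 54.032 ≈ 54.0 days.

54.0 days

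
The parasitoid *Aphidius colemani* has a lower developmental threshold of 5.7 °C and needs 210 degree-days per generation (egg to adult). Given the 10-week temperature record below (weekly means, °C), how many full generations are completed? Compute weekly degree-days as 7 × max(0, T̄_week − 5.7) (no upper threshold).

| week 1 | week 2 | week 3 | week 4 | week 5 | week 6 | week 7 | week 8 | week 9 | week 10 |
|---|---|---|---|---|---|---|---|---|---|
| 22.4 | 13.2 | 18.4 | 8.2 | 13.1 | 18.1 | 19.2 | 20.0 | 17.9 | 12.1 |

Weekly DD (7 × max(0, T̄ − 5.7)): 116.9, 52.5, 88.9, 17.5, 51.8, 86.8, 94.5, 100.1, 85.4, 44.8.
Season total = 739.2 DD.
Complete generations = ⌊739.2 / 210⌋ = 3.

3 generations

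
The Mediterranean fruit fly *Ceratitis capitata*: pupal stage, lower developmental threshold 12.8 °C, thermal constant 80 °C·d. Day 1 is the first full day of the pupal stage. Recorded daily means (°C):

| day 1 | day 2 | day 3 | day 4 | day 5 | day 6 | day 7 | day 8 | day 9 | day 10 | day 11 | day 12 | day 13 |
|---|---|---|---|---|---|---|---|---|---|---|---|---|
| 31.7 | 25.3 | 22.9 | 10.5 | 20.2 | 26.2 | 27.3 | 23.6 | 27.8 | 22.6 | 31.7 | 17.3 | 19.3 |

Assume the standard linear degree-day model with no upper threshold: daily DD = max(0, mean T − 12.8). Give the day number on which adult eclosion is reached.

Daily DD above 12.8 °C: 18.9, 12.5, 10.1, 0.0, 7.4, 13.4, 14.5, 10.8, 15.0, 9.8, 18.9, 4.5, 6.5.
Cumulative: 18.9, 31.4, 41.5, 41.5, 48.9, 62.3, 76.8, 87.6, 102.6, 112.4, 131.3, 135.8, 142.3.
The total first reaches 80 DD on day 8.

day 8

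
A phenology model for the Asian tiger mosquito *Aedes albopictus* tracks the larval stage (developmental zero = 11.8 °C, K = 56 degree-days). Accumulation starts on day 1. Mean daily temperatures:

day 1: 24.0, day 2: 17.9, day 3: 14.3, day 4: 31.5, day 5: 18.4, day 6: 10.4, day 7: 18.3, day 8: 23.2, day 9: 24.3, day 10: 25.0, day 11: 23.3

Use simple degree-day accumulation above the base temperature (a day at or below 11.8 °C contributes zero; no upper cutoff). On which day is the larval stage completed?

day 8

Daily DD above 11.8 °C: 12.2, 6.1, 2.5, 19.7, 6.6, 0.0, 6.5, 11.4, 12.5, 13.2, 11.5.
Cumulative: 12.2, 18.3, 20.8, 40.5, 47.1, 47.1, 53.6, 65.0, 77.5, 90.7, 102.2.
The total first reaches 56 DD on day 8.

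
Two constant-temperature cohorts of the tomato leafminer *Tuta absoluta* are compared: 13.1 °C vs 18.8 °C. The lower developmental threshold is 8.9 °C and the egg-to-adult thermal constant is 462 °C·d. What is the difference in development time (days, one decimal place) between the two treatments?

At 13.1 °C: 462 / (13.1 − 8.9) = 462 / 4.2 = 110.000 d.
At 18.8 °C: 462 / (18.8 − 8.9) = 462 / 9.9 = 46.667 d.
Difference = |110.000 − 46.667| = 63.333 ≈ 63.3 days.

63.3 days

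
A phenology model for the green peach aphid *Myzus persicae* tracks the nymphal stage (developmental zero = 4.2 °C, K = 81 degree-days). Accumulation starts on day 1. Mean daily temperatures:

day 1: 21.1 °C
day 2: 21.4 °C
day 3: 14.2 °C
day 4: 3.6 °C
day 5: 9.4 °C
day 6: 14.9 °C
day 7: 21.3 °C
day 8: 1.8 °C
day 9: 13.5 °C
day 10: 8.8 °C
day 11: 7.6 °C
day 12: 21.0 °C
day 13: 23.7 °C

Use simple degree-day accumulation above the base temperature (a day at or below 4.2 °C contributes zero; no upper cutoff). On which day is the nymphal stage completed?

Daily DD above 4.2 °C: 16.9, 17.2, 10.0, 0.0, 5.2, 10.7, 17.1, 0.0, 9.3, 4.6, 3.4, 16.8, 19.5.
Cumulative: 16.9, 34.1, 44.1, 44.1, 49.3, 60.0, 77.1, 77.1, 86.4, 91.0, 94.4, 111.2, 130.7.
The total first reaches 81 DD on day 9.

day 9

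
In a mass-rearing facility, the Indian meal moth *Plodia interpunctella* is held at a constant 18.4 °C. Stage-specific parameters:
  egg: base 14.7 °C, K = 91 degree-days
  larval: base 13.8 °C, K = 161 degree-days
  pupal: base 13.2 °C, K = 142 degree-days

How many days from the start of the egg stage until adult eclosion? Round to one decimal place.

86.9 days

egg: 91 / (18.4 − 14.7) = 91 / 3.7 = 24.595 d.
larval: 161 / (18.4 − 13.8) = 161 / 4.6 = 35.000 d.
pupal: 142 / (18.4 − 13.2) = 142 / 5.2 = 27.308 d.
Sum = 86.902 ≈ 86.9 days.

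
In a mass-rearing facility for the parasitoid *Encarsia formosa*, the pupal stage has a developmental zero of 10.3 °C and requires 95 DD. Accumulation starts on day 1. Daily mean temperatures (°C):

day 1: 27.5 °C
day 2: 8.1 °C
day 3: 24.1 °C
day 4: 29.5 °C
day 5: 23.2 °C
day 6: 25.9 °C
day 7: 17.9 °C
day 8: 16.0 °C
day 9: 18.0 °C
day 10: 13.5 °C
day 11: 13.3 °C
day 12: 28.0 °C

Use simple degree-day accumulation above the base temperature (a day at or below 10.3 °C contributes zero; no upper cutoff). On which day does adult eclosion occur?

day 9

Daily DD above 10.3 °C: 17.2, 0.0, 13.8, 19.2, 12.9, 15.6, 7.6, 5.7, 7.7, 3.2, 3.0, 17.7.
Cumulative: 17.2, 17.2, 31.0, 50.2, 63.1, 78.7, 86.3, 92.0, 99.7, 102.9, 105.9, 123.6.
The total first reaches 95 DD on day 9.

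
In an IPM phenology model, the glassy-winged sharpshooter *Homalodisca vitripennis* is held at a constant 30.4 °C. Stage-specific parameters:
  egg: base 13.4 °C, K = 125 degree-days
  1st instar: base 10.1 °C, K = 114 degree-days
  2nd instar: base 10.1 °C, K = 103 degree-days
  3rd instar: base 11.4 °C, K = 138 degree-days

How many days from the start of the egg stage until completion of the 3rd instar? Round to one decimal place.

egg: 125 / (30.4 − 13.4) = 125 / 17.0 = 7.353 d.
1st instar: 114 / (30.4 − 10.1) = 114 / 20.3 = 5.616 d.
2nd instar: 103 / (30.4 − 10.1) = 103 / 20.3 = 5.074 d.
3rd instar: 138 / (30.4 − 11.4) = 138 / 19.0 = 7.263 d.
Sum = 25.306 ≈ 25.3 days.

25.3 days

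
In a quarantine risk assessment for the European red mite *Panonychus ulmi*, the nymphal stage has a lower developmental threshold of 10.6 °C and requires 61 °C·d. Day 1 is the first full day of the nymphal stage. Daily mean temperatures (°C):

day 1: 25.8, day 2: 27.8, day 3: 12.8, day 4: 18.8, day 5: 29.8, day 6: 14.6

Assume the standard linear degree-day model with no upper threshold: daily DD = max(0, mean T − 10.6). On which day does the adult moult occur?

day 5

Daily DD above 10.6 °C: 15.2, 17.2, 2.2, 8.2, 19.2, 4.0.
Cumulative: 15.2, 32.4, 34.6, 42.8, 62.0, 66.0.
The total first reaches 61 DD on day 5.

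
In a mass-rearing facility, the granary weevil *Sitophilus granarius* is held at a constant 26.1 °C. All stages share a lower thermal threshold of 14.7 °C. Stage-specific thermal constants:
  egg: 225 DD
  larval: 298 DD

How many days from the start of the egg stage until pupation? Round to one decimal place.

Daily accumulation at 26.1 °C = 26.1 − 14.7 = 11.4 DD/day.
Total K = 225 + 298 = 523 DD.
Total duration = 523 / 11.4 = 45.877 ≈ 45.9 days.

45.9 days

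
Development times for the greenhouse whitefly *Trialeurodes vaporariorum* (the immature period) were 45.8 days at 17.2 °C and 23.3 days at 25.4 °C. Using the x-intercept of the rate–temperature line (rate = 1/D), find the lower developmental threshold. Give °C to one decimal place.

8.7 °C

Equal thermal constants: D₁(T₁ − T_b) = D₂(T₂ − T_b).
45.8·(17.2 − T_b) = 23.3·(25.4 − T_b)
T_b = (45.8·17.2 − 23.3·25.4) / (45.8 − 23.3) = 195.94 / 22.5 = 8.708 °C ≈ 8.7 °C.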